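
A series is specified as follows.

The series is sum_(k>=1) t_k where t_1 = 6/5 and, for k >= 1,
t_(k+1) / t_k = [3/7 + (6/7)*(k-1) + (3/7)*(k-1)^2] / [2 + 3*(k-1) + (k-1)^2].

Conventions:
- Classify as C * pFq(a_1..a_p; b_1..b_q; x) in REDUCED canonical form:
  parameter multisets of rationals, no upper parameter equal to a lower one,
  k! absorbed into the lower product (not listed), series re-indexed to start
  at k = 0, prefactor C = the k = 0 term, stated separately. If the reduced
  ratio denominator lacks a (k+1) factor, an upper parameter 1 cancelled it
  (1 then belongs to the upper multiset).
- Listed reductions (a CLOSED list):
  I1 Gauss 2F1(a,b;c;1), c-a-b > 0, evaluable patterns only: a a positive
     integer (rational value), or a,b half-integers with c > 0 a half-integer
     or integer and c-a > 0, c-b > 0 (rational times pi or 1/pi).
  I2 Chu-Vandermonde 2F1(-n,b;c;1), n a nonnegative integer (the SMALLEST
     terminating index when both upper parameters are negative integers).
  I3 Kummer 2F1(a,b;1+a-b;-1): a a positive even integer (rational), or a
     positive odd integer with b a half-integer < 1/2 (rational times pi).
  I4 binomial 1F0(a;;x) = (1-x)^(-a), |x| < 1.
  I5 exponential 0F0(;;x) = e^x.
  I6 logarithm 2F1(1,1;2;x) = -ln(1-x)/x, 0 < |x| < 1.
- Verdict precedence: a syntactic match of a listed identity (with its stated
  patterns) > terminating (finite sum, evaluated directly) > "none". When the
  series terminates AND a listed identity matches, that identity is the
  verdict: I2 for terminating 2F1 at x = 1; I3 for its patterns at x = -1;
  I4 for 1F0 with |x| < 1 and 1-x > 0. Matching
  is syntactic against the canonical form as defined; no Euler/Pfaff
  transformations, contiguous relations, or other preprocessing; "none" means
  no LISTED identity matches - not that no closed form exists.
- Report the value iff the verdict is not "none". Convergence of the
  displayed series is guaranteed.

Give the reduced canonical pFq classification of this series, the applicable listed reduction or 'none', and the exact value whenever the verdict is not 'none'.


x = 3/7 here; the reduced form reads 2F1, upper {1, 1}, lower {2}, C = 6/5. Verdict: this is the I6 logarithm reduction (the logarithm: parameters (1,1;2), x = 3/7). Value: (-14/5) * ln(4/7).

Structural cue: with t_0 = 6/5, roots of the ratio polynomials (C = 6/5, x = 3/7) are the negated parameters.
Ratio: r(k) = (3/7) * (k+1) (k+1) / [(k+2) (k+1)] - poly over poly, x = (3/7) from leading terms; C = 6/5 at k = 0.


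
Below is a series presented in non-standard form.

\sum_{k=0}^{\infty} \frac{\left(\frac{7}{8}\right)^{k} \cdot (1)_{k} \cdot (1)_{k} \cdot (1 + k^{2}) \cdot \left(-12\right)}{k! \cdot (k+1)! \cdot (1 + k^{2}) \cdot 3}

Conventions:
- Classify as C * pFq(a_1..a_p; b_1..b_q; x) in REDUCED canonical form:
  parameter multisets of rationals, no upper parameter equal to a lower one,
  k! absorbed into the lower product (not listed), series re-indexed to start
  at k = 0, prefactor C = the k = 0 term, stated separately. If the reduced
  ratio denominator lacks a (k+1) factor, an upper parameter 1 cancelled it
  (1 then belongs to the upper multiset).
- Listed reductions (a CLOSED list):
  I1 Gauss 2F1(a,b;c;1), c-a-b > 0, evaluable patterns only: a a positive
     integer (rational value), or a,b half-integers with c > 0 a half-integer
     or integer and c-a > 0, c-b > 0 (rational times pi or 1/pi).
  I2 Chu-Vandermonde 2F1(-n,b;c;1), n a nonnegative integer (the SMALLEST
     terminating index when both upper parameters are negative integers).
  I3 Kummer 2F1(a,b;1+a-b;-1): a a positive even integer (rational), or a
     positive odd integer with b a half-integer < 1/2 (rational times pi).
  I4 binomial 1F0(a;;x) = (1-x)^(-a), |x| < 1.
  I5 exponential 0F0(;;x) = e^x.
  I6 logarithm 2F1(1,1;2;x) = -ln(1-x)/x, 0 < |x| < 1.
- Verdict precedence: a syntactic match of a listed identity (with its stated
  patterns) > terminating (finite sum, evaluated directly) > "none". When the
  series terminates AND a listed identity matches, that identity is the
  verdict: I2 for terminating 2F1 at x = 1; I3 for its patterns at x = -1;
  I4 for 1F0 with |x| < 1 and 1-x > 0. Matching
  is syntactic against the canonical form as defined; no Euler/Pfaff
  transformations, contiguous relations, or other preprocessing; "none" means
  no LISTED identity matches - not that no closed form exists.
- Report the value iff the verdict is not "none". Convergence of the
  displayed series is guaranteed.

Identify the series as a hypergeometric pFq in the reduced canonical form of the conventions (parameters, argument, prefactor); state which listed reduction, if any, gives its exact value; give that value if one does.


Structural cue: x = \frac{7}{8} and k^2 + 1 divides numerator and denominator alike; C = -4 after cancelling.
Step ratio: r(k) = \frac{7}{8} * (k+1) (k+1) / [(k+2) (k+1)] - rational; roots negated = parameters, x = \frac{7}{8}, C = -4.

This is -4 * 2F1(1, 1; 2; \frac{7}{8}) in reduced canonical form. Verdict: logarithm (I6) matches (the logarithm: parameters (1,1;2), x = \frac{7}{8}). Its exact value is \frac{32}{7} \cdot \ln\left(\frac{1}{8}\right).


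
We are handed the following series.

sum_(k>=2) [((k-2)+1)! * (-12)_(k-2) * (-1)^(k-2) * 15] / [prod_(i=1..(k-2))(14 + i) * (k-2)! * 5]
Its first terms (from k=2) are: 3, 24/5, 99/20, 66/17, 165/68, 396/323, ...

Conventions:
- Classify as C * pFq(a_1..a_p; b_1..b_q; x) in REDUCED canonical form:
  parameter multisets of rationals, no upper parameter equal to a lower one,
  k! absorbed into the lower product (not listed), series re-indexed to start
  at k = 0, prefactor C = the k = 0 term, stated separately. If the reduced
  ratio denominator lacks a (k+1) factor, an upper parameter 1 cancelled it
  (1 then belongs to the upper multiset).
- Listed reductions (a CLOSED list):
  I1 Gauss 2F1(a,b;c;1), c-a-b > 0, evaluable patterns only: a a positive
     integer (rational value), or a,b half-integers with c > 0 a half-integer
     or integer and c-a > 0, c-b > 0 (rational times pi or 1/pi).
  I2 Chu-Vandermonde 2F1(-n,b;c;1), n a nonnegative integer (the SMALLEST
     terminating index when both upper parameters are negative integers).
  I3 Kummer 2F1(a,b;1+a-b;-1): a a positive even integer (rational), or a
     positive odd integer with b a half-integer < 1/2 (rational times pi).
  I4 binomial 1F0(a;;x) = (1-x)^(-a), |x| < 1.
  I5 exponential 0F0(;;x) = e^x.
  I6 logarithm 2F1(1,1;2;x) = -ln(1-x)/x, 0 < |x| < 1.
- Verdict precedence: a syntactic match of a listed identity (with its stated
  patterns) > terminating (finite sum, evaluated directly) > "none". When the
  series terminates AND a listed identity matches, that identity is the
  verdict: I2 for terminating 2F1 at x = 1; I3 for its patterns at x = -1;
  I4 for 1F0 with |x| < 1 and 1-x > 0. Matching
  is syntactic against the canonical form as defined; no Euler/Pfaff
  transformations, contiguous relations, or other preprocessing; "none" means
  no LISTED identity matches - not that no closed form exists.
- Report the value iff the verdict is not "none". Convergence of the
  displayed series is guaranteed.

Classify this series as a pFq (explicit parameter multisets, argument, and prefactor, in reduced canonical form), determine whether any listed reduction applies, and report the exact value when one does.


The tell: t_0 being 3, the lower running product (C = 3, x = -1) is a rising factorial.
Consecutive-term ratio: r(k) = (-1) * (k-12) (k+2) / [(k+15) (k+1)] ; factor over Q: parameters, x = (-1), and C = 3.

At argument -1: a 2F1 with upper {-12, 2}, lower {15}, scaled by C = 3. Verdict: Kummer's theorem (I3) applies (x = -1; c = 15 equals 1+a-b for upper {-12, 2}: listed pattern). Value: 21.


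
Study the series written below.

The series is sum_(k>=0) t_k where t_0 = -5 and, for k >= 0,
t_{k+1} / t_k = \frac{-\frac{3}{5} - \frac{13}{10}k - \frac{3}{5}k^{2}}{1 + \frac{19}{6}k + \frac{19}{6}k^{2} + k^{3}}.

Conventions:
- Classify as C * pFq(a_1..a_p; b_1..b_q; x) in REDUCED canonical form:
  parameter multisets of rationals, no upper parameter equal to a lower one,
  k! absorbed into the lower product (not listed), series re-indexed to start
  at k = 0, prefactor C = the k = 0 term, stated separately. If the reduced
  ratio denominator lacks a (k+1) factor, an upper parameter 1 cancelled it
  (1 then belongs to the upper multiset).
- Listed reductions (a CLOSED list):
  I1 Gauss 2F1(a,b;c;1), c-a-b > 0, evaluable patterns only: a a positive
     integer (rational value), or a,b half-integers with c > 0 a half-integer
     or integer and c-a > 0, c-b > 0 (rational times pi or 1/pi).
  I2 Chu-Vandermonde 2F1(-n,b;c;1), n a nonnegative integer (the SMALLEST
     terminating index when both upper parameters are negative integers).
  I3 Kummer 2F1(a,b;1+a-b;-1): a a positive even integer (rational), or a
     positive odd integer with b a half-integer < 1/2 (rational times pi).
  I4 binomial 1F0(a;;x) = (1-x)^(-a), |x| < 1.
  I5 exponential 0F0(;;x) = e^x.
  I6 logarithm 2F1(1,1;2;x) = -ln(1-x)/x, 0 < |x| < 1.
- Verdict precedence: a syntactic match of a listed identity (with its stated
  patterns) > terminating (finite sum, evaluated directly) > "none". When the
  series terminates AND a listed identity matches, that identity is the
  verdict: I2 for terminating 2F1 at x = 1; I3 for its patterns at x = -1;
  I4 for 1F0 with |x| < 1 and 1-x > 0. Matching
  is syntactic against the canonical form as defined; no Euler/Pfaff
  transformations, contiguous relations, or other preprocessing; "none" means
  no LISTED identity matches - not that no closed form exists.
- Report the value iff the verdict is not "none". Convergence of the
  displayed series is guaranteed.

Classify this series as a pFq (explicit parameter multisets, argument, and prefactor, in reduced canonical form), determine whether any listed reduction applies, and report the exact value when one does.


Canonical form: C = -5 times 0F0 with upper {-}, lower {-}, x = -\frac{3}{5}. Verdict: the I5 exponential reduction fires (the 0F0 exponential series at x = -\frac{3}{5}). Its exact value is \left(-5\right) \cdot e^{-\frac{3}{5}}.

Key step: from the first term -5: the parameter 2/3 appears in both the upper and lower lists and cancels (alongside the other common factor).
Step ratio: r(k) = -\frac{3}{5} * 1 / [(k+1)] - rational in k, leading ratio -\frac{3}{5}; with t_0 = -5, classification follows.


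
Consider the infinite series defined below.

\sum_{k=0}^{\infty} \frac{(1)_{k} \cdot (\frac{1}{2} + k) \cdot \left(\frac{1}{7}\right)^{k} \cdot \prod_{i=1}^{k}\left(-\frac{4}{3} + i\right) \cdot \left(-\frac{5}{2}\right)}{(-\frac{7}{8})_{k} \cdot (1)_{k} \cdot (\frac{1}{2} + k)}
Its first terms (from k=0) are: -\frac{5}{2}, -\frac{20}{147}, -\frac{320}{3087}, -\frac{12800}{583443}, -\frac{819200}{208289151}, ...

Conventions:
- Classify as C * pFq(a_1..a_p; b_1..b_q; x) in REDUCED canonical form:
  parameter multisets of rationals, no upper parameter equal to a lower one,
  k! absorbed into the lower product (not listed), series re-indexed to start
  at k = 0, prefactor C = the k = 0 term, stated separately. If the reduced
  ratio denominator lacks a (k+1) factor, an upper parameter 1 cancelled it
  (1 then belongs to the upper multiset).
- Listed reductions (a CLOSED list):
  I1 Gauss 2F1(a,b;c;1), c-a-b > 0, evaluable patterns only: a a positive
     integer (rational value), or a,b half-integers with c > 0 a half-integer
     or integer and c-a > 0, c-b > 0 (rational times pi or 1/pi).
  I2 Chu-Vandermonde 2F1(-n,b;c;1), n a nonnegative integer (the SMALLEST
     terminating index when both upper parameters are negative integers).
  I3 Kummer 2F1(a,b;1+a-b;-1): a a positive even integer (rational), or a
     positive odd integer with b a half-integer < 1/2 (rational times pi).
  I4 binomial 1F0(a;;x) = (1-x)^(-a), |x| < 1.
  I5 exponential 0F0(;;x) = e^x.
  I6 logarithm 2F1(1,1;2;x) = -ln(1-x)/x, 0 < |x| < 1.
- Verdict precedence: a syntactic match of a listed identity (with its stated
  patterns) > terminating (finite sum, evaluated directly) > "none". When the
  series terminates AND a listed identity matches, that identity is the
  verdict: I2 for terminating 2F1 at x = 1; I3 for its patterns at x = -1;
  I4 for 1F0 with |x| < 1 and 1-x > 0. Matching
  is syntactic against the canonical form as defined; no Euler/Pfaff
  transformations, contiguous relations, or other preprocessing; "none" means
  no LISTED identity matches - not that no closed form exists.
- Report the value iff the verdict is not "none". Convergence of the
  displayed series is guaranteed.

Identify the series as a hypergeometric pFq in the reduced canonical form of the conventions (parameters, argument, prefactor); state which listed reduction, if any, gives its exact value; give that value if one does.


Prefactor -\frac{5}{2}, argument \frac{1}{7}: 2F1 with upper {-\frac{1}{3}, 1} over lower {-\frac{7}{8}}. Verdict: none (x = \frac{1}{7}): each listed identity misses the multisets {-\frac{1}{3}, 1} ; {-\frac{7}{8}}.

First insight: t_0 = -\frac{5}{2} here, and k + 1/2 divides numerator and denominator alike; C = -5/2, x = 1/7 after cancelling.
Adjacent-term ratio: r(k) = \frac{1}{7} * (k-\frac{1}{3}) (k+1) / [(k-\frac{7}{8}) (k+1)] - rational; roots negated = parameters, x = \frac{1}{7}, C = -\frac{5}{2}.


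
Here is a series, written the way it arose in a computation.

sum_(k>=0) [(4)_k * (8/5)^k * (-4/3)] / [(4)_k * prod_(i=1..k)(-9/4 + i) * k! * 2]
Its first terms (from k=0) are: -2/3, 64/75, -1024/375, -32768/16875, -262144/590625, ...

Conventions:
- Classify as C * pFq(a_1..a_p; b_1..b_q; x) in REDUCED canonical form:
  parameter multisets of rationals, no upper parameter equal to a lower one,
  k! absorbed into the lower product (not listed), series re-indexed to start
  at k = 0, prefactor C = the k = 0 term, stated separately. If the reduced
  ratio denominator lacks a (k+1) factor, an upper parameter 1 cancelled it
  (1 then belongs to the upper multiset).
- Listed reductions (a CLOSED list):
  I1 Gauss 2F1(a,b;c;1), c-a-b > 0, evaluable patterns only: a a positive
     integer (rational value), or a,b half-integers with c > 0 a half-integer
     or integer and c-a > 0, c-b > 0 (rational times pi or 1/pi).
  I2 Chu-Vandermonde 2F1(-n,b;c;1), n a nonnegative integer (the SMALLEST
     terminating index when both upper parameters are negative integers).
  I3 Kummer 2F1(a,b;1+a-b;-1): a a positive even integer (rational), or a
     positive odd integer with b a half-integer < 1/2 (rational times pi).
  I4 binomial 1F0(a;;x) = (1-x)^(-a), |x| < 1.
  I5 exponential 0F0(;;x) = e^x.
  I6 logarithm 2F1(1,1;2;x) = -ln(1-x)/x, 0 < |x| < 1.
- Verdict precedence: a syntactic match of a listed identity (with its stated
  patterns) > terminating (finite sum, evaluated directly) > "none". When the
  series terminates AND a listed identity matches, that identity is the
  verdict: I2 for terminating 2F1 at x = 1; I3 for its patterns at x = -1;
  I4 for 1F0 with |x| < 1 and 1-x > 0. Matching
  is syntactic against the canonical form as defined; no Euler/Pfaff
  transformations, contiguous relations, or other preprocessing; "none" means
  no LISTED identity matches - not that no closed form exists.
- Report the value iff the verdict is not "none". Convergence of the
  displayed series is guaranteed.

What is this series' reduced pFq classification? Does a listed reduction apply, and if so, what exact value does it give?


First insight: t_0 = -2/3 here, and the parameter 4 appears in both the upper and lower lists and cancels.
Step ratio: r(k) = (8/5) * 1 / [(k-5/4) (k+1)] - rational in k. x = (8/5); t_0 = -2/3; negate the roots.

Canonical form: C = -2/3 times 0F1 with upper {-}, lower {-5/4}, x = 8/5. Verdict: none. A 0F1 with upper {-} fits none of I1-I6 at x = 8/5; the sum runs forever.


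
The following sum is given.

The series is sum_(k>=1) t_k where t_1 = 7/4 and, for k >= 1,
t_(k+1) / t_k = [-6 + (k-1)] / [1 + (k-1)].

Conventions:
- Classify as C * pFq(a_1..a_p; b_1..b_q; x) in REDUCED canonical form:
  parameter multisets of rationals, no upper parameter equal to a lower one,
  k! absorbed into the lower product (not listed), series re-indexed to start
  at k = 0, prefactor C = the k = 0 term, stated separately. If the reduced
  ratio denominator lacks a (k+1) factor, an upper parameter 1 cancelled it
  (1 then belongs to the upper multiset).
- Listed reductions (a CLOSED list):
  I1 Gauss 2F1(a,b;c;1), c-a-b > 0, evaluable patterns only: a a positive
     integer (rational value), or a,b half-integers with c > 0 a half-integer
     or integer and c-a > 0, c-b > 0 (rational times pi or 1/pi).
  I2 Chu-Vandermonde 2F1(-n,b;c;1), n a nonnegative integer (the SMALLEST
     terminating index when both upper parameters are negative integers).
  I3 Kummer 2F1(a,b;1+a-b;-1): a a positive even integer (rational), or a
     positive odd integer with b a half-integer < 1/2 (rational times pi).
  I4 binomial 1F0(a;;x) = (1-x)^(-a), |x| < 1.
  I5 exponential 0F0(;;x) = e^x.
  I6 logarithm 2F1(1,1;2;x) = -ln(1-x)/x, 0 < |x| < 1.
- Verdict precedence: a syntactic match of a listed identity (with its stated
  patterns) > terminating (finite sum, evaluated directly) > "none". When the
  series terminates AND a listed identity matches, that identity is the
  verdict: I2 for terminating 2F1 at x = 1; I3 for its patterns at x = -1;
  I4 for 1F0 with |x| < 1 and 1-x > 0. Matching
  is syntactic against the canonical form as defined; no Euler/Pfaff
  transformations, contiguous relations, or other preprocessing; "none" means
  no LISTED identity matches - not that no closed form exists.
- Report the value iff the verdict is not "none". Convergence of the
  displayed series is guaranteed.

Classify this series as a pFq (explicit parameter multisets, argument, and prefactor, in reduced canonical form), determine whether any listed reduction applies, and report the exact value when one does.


Reduced: x = 1, 1F0, upper = {-6}, lower = {-}, C = 7/4. Verdict: terminating - the sum ends at index 6 because -6 is a negative integer; exact evaluation follows. Its exact value is 0.

First insight: from the first term 7/4: roots of the ratio polynomials (C = 7/4, x = 1) are the negated parameters.
Adjacent-term ratio: r(k) = 1 * (k-6) / [(k+1)] - rational in k. x = 1; t_0 = 7/4; negate the roots.


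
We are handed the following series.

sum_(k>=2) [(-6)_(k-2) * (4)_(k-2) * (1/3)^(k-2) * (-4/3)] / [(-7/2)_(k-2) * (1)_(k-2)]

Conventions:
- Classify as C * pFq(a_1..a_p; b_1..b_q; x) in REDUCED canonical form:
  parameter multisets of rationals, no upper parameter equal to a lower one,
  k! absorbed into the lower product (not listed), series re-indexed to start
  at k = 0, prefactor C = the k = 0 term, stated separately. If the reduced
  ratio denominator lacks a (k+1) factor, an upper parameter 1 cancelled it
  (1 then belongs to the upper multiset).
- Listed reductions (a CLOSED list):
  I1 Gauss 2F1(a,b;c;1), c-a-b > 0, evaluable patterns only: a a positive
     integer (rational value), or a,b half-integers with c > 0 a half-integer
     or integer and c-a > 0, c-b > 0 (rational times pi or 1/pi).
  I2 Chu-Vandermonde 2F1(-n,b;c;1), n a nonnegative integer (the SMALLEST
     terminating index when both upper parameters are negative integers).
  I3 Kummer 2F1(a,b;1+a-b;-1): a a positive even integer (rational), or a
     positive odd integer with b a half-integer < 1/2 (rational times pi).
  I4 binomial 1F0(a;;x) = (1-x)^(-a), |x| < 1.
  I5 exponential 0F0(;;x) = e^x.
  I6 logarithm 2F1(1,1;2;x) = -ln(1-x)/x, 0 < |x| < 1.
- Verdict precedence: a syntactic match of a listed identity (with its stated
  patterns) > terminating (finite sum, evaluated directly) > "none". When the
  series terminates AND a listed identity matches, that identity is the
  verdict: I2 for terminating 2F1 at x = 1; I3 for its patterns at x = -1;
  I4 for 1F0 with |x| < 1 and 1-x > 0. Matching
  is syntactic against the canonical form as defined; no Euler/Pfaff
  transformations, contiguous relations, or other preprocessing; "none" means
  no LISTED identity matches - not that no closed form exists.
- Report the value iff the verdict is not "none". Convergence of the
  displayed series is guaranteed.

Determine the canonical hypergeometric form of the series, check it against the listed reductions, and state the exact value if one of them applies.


At argument 1/3: a 2F1 with upper {-6, 4}, lower {-7/2}, scaled by C = -4/3. Verdict: terminating - the sum ends at index 6 because -6 is a negative integer; exact evaluation follows. Sum: -26260/5103.

The tell: t_0 = -4/3 here, and (1)_k (C = -4/3) is k! itself.
Ratio: r(k) = (1/3) * (k-6) (k+4) / [(k-7/2) (k+1)] - rational; roots negated = parameters, x = (1/3), C = -4/3.


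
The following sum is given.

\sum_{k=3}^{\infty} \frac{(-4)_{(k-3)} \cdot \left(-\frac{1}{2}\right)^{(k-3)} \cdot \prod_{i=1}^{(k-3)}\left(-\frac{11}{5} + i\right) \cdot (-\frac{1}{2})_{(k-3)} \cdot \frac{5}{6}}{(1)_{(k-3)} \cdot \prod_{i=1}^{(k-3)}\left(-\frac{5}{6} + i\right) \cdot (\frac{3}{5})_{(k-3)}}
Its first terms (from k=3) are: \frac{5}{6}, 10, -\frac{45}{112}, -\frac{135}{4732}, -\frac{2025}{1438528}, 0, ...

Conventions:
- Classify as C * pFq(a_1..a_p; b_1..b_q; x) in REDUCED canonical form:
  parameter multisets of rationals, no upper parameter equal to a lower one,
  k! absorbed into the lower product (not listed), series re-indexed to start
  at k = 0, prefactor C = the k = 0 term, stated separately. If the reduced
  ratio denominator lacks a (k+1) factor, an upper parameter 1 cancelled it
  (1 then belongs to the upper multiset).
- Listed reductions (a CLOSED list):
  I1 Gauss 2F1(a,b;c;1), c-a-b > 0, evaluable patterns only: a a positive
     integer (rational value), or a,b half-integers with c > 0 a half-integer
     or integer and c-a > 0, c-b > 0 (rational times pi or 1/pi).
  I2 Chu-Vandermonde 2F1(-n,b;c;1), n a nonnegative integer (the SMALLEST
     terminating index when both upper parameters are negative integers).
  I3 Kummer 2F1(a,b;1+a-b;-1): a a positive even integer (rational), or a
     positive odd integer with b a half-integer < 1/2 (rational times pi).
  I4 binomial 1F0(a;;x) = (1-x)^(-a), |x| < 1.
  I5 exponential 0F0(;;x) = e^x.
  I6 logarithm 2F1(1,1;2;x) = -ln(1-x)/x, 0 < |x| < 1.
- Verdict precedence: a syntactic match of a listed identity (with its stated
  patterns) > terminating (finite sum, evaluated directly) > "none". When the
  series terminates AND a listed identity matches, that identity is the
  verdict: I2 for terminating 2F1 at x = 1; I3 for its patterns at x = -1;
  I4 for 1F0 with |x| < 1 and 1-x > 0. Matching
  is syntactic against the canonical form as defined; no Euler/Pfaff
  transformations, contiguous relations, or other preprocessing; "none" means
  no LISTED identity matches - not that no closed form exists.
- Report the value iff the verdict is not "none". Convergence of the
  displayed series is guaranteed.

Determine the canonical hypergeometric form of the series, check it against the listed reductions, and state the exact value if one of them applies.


With C = \frac{5}{6}: the canonical form is 3F2(-4, -\frac{6}{5}, -\frac{1}{2}; \frac{1}{6}, \frac{3}{5}; -\frac{1}{2}). Verdict: terminating (-4 upstairs). 5 nonzero terms in all; added directly. Its exact value is \frac{44889025}{4315584}.

Key observation: from the first term \frac{5}{6}: the running product (prefactor 5/6) telescopes to a rising factorial.
Ratio: r(k) = -\frac{1}{2} * (k-4) (k-\frac{6}{5}) (k-\frac{1}{2}) / [(k+\frac{1}{6}) (k+\frac{3}{5}) (k+1)] - poly over poly, x = -\frac{1}{2} from leading terms; C = \frac{5}{6} at k = 0.


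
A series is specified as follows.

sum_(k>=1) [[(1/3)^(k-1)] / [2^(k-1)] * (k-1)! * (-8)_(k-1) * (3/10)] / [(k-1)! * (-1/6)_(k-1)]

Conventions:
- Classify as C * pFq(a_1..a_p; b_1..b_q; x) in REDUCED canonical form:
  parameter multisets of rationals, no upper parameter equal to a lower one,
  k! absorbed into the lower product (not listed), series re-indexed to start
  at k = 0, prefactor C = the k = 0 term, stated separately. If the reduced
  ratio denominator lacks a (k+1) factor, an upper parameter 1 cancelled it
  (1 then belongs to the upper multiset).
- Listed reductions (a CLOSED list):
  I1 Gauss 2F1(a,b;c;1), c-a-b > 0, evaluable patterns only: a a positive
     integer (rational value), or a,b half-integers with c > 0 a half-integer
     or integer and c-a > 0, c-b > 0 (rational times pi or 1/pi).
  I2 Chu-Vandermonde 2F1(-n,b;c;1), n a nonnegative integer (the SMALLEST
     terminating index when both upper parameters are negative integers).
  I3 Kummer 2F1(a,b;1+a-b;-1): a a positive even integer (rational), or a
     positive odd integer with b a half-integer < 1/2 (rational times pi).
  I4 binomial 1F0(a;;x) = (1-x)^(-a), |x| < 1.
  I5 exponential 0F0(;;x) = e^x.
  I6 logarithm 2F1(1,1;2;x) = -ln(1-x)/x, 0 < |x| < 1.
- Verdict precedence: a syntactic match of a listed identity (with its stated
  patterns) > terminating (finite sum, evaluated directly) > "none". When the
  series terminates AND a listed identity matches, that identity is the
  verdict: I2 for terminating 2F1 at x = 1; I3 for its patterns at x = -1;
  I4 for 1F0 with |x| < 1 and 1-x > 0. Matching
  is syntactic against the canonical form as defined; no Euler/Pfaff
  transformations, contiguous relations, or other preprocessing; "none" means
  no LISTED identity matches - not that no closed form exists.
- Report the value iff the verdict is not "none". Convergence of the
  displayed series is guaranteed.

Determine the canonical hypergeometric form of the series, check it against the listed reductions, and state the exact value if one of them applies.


At argument 1/6: a 2F1 with upper {-8, 1}, lower {-1/6}, scaled by C = 3/10. Verdict: terminating - upper parameter -8 makes this a finite sum (last index 8), evaluated exactly. Sum: 7346391/10227778.

The tell: t_0 = 3/10 here, and the two k-th powers (C = 3/10, x = 1/6) combine into one argument.
Term ratio: r(k) = (1/6) * (k-8) (k+1) / [(k-1/6) (k+1)] - rational in k, leading ratio (1/6); with t_0 = 3/10, classification follows.


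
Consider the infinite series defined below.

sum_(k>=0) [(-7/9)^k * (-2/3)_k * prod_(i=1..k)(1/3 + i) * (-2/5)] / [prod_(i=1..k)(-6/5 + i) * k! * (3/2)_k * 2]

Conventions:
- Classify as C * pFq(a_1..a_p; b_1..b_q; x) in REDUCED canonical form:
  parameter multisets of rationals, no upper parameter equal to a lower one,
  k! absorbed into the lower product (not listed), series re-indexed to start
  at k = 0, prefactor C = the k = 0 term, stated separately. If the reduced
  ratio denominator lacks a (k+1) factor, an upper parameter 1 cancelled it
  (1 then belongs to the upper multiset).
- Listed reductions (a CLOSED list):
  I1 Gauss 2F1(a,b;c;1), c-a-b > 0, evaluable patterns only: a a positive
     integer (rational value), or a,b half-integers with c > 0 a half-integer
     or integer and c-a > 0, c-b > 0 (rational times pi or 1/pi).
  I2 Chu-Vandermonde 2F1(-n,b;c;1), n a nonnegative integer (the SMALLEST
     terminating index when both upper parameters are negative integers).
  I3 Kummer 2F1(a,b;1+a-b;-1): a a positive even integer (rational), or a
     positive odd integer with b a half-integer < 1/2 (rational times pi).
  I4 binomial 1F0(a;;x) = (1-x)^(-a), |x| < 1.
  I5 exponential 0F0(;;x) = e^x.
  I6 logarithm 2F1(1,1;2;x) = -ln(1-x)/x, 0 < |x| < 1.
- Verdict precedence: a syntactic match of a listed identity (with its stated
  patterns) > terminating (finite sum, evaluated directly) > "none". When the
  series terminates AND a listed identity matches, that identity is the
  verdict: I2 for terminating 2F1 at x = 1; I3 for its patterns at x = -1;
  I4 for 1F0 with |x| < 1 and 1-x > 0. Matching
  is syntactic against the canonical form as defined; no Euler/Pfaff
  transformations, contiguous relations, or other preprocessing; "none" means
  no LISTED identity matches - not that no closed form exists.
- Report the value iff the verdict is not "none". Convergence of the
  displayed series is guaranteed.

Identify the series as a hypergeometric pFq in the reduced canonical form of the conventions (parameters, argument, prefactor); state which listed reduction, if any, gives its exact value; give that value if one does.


At argument -7/9: a 2F2 with upper {-2/3, 4/3}, lower {-1/5, 3/2}, scaled by C = -1/5. Verdict: none here - no I1-I6 shape fits x = -7/9 with lower {-1/5, 3/2}.

Key observation: from the first term -1/5: the constant factors (C = -1/5, x = -7/9) combine into one prefactor.
Ratio: r(k) = (-7/9) * (k-2/3) (k+4/3) / [(k-1/5) (k+3/2) (k+1)] - poly over poly, x = (-7/9) from leading terms; C = -1/5 at k = 0.


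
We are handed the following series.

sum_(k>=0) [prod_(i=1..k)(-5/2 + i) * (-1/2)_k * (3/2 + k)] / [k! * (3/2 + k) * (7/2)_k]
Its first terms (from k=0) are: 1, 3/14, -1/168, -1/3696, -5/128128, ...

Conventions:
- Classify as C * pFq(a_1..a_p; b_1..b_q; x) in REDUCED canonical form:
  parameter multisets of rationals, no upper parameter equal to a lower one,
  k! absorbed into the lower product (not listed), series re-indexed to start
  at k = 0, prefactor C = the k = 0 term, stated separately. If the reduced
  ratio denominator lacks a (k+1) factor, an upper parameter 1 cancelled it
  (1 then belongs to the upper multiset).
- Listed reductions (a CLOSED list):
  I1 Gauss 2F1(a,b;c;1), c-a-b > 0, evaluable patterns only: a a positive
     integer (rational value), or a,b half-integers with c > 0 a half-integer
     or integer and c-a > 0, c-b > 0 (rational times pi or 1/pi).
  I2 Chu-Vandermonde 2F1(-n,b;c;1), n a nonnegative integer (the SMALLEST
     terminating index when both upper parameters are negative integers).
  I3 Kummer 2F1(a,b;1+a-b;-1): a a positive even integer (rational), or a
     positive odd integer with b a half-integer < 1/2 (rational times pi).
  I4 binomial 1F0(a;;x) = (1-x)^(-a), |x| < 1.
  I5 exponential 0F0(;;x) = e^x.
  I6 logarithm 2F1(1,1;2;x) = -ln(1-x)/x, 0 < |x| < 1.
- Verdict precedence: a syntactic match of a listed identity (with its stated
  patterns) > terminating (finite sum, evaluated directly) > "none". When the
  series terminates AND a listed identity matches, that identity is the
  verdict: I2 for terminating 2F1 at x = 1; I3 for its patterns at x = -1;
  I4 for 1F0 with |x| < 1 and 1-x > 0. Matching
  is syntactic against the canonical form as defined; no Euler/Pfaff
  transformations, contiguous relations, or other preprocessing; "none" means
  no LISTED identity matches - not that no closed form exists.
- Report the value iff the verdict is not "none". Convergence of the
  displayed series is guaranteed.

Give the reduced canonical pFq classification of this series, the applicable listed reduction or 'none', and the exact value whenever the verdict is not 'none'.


With C = 1: the canonical form is 2F1(-3/2, -1/2; 7/2; 1). Verdict: the half-integer Gauss pattern (I1) fires (x = 1; upper {-3/2, -1/2} half-integers, c = 7/2 in the evaluable pattern). Hence: (1575/4096) * pi.

First insight: t_0 being 1, the running product (C = 1, x = 1) telescopes to a rising factorial.
Adjacent-term ratio: r(k) = 1 * (k-3/2) (k-1/2) / [(k+7/2) (k+1)] - poly over poly, x = 1 from leading terms; C = 1 at k = 0.


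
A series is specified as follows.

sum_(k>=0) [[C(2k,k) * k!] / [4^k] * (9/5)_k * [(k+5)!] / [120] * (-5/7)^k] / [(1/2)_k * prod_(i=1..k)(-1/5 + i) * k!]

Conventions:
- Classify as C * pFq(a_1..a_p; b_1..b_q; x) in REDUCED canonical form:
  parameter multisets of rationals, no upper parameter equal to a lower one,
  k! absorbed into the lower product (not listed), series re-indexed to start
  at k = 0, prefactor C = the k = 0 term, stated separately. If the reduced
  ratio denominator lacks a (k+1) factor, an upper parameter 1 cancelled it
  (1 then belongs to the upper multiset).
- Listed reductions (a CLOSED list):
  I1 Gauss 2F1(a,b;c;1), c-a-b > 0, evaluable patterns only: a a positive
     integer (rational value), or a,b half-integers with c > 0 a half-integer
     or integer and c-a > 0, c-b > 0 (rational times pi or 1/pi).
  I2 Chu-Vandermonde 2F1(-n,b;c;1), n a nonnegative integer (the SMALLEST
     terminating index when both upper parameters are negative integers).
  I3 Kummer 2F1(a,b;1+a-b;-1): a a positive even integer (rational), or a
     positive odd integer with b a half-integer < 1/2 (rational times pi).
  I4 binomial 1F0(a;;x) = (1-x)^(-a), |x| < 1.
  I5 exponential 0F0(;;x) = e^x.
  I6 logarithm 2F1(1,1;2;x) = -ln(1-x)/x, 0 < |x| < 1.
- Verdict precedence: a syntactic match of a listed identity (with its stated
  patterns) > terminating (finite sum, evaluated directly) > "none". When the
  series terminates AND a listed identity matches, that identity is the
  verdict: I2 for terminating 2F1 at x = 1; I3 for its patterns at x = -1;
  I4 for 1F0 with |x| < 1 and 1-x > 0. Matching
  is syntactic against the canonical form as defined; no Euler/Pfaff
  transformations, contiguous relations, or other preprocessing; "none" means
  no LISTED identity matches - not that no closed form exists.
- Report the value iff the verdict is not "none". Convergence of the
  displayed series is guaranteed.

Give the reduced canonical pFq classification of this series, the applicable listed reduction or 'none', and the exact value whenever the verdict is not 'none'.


The series (x = -5/7) is 2F1: upper {9/5, 6}, lower {4/5}, prefactor 1. Verdict: none (x = -5/7): each listed identity misses the multisets {9/5, 6} ; {4/5}.

The tell: t_0 being 1, C(2k,k) (prefactor 1) equals 4^k (1/2)_k / k!.
Ratio: r(k) = (-5/7) * (k+9/5) (k+6) / [(k+4/5) (k+1)] - rational in k. x = (-5/7); t_0 = 1; negate the roots.


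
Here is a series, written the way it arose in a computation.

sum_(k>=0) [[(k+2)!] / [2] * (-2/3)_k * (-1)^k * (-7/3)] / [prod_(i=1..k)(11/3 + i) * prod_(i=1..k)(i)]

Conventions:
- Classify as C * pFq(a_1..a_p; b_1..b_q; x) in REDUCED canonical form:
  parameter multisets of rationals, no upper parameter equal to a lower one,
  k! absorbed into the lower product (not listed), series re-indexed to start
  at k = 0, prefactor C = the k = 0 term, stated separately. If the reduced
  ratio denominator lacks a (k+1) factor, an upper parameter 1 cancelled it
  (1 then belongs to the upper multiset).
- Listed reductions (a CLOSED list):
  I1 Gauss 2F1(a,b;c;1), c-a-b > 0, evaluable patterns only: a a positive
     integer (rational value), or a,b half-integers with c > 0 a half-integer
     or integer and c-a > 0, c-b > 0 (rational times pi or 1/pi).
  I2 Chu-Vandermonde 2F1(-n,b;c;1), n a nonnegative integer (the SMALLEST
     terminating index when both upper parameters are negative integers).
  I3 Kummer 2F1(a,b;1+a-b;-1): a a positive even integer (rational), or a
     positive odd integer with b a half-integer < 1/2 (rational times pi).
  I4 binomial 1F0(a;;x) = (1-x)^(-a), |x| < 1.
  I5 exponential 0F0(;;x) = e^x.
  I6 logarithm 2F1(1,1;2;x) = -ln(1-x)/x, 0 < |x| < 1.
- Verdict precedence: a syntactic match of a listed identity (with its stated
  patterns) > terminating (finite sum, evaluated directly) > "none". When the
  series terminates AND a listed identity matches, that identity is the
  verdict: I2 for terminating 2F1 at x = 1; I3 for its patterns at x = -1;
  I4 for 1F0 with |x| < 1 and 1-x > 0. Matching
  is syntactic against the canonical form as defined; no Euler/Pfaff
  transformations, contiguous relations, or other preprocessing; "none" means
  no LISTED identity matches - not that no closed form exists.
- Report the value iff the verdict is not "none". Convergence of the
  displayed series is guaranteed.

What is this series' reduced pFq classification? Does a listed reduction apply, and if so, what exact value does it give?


Classification (C = -7/3): 2F1 with upper {-2/3, 3}, lower {14/3}, argument x = -1. Verdict: none. No listed pattern accepts 2F1(-2/3, 3; 14/3; -1).

Key step: t_0 = -7/3 here, and the lower running product (C = -7/3) is a rising factorial.
Adjacent-term ratio: r(k) = (-1) * (k-2/3) (k+3) / [(k+14/3) (k+1)] ; factor over Q: parameters, x = (-1), and C = -7/3.


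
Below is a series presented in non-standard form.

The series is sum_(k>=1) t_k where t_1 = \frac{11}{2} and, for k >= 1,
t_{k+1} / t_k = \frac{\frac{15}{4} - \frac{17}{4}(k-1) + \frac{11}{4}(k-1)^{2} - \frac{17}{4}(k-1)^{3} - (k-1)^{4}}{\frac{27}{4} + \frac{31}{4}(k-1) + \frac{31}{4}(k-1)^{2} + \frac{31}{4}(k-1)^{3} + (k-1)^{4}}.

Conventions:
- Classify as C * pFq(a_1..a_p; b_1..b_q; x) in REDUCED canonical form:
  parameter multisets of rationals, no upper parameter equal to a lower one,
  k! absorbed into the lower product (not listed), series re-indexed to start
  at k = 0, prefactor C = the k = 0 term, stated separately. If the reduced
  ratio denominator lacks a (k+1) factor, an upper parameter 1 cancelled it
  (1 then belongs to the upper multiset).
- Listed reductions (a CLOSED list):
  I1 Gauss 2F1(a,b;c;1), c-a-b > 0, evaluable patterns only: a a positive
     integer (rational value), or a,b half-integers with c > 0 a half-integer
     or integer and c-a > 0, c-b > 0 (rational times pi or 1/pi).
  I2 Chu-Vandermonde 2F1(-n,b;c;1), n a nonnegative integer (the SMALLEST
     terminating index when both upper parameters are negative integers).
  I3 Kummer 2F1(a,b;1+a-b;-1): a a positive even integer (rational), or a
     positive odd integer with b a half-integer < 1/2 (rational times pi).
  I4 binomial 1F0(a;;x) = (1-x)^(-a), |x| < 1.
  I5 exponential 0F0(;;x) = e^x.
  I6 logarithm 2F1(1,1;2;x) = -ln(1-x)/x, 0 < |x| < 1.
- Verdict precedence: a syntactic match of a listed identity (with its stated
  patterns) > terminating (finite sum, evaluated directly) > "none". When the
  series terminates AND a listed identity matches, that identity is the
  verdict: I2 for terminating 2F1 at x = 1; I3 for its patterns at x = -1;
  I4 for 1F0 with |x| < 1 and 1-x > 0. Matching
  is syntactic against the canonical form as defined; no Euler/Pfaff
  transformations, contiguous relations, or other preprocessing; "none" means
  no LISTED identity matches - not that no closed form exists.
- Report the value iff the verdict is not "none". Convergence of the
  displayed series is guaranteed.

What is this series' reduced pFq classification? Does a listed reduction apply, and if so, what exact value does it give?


Reduced: x = -1, 2F1, upper = {-\frac{3}{4}, 5}, lower = {\frac{27}{4}}, C = \frac{11}{2}. Verdict: none - at argument -1 the multisets {-\frac{3}{4}, 5} ; {\frac{27}{4}} match no listed identity.

The tell: x = -1 and cancel k^2 + 1 from the displayed ratio first; then prefactor 11/2.
Consecutive-term ratio: r(k) = -1 * (k-\frac{3}{4}) (k+5) / [(k+\frac{27}{4}) (k+1)] - poly over poly, x = -1 from leading terms; C = \frac{11}{2} at k = 0.


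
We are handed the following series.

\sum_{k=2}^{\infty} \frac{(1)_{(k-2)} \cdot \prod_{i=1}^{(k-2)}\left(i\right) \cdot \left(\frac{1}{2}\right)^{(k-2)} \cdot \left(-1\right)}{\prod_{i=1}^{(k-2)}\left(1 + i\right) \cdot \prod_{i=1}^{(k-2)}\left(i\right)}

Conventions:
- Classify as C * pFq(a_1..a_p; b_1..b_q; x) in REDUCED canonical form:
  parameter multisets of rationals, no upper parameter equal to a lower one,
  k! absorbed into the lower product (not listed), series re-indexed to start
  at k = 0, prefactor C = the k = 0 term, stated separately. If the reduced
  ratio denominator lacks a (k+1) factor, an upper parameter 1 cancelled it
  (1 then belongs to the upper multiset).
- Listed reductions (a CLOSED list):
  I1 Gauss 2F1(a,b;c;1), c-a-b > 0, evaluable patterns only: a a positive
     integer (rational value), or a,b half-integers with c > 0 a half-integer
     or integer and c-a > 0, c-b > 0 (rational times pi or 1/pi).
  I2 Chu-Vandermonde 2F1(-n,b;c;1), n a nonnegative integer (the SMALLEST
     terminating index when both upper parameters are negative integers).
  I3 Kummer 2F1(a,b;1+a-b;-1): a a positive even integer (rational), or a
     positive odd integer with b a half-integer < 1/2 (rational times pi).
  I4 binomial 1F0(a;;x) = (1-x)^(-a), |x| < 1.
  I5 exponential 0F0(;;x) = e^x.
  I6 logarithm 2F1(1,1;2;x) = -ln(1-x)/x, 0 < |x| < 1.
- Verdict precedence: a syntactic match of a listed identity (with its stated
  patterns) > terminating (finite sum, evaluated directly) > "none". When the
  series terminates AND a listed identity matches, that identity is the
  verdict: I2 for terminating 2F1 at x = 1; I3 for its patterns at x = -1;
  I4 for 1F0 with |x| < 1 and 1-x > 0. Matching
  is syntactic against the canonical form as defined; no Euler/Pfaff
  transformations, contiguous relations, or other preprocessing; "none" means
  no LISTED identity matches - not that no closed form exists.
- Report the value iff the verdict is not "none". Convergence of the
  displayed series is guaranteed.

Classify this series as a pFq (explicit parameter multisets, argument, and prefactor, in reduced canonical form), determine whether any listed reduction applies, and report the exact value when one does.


Canonical form: C = -1 times 2F1 with upper {1, 1}, lower {2}, x = \frac{1}{2}. Verdict at x = \frac{1}{2}: logarithm (I6) matches (the logarithm: parameters (1,1;2), x = \frac{1}{2}). Sum: 2 \cdot \ln\left(\frac{1}{2}\right).

First insight: x = \frac{1}{2} and the lower running product (C = -1) is a rising factorial.
Consecutive-term ratio: r(k) = \frac{1}{2} * (k+1) (k+1) / [(k+2) (k+1)] - rational; roots negated = parameters, x = \frac{1}{2}, C = -1.
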